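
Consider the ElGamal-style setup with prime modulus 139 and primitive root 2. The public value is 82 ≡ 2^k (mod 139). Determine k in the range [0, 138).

33

Baby-step giant-step with m = ceil(sqrt(138)) = 12.
Baby table (2^j mod 139 for j=0..11):
  0:1  1:2  2:4  3:8  4:16  5:32  6:64  7:128
  8:117  9:95  10:51  11:102
Giant step factor: 2^(-12) ≡ 77 (mod 139).
Scan 82·77^i mod 139 for i = 0, 1, …:
  i=0: 82   i=1: 59   i=2: 95
Match at i=2, j=9: k = 2·12 + 9 = 33.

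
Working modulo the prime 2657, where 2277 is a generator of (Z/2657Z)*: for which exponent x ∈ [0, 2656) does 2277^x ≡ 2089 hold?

440

Baby-step giant-step with m = ceil(sqrt(2656)) = 52.
Baby table (2277^j mod 2657 for j=0..51):
  0:1  1:2277  2:922  3:364  4:2501  5:826  6:2303  7:1670
  8:423  9:1337  10:2084  11:2523  12:437  13:1331  14:1707  15:2305
  16:910  17:2267  18:2065  19:1772  20:1518  21:2386  22:2014  23:2553
  24:2322  25:2421  26:1999  27:282  28:1777  29:2275  30:1682  31:1177
  32:1773  33:1138  34:651  35:2378  36:2397  37:491  38:2067  39:1012
  40:705  41:457  42:1702  43:1548  44:1614  45:447  46:188  47:299
  48:631  49:2007  50:2556  51:1182
Giant step factor: 2277^(-52) ≡ 795 (mod 2657).
Scan 2089·795^i mod 2657 for i = 0, 1, …:
  i=0: 2089   i=1: 130   i=2: 2384   i=3: 839
  i=4: 98   i=5: 857   i=6: 1123   i=7: 33
  i=8: 2322
Match at i=8, j=24: x = 8·52 + 24 = 440.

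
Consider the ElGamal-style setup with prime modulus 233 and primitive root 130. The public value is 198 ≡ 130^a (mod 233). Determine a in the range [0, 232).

181

Baby-step giant-step with m = ceil(sqrt(232)) = 16.
Baby table (130^j mod 233 for j=0..15):
  0:1  1:130  2:124  3:43  4:231  5:206  6:218  7:147
  8:4  9:54  10:30  11:172  12:225  13:125  14:173  15:122
Giant step factor: 130^(-16) ≡ 102 (mod 233).
Scan 198·102^i mod 233 for i = 0, 1, …:
  i=0: 198   i=1: 158   i=2: 39   i=3: 17
  i=4: 103   i=5: 21   i=6: 45   i=7: 163
  i=8: 83   i=9: 78   i=10: 34   i=11: 206
Match at i=11, j=5: a = 11·16 + 5 = 181.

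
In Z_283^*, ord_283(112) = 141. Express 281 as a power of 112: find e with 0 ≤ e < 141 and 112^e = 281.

21

Baby-step giant-step with m = ceil(sqrt(141)) = 12.
Baby table (112^j mod 283 for j=0..11):
  0:1  1:112  2:92  3:116  4:257  5:201  6:155  7:97
  8:110  9:151  10:215  11:25
Giant step factor: 112^(-12) ≡ 66 (mod 283).
Scan 281·66^i mod 283 for i = 0, 1, …:
  i=0: 281   i=1: 151
Match at i=1, j=9: e = 1·12 + 9 = 21.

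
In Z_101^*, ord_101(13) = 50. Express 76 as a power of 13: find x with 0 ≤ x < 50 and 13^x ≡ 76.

3

Baby-step giant-step with m = ceil(sqrt(50)) = 8.
Baby table (13^j mod 101 for j=0..7):
  0:1  1:13  2:68  3:76  4:79  5:17  6:19  7:45
Giant step factor: 13^(-8) ≡ 24 (mod 101).
Scan 76·24^i mod 101 for i = 0, 1, …:
  i=0: 76
Match at i=0, j=3: x = 0·8 + 3 = 3.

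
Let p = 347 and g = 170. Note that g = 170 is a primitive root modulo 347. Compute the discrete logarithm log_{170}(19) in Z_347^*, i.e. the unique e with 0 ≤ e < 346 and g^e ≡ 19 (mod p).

257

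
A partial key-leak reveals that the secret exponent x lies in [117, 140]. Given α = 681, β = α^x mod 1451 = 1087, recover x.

Compute 681^117 mod 1451 = 1087, then multiply by 681 repeatedly:
  681^117=1087
Found 1087 at exponent 117.

117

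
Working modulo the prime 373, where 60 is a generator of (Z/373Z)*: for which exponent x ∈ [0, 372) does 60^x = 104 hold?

Baby-step giant-step with m = ceil(sqrt(372)) = 20.
Baby table (60^j mod 373 for j=0..19):
  0:1  1:60  2:243  3:33  4:115  5:186  6:343  7:65
  8:170  9:129  10:280  11:15  12:154  13:288  14:122  15:233
  16:179  17:296  18:229  19:312
Giant step factor: 60^(-20) ≡ 16 (mod 373).
Scan 104·16^i mod 373 for i = 0, 1, …:
  i=0: 104   i=1: 172   i=2: 141   i=3: 18
  i=4: 288
Match at i=4, j=13: x = 4·20 + 13 = 93.

93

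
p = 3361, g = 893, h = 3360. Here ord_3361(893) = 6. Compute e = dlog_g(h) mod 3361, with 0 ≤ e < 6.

3

Successive powers of 893 modulo 3361:
  893^0=1  893^1=893  893^2=892  893^3=3360
So 893^3 ≡ 3360 (mod 3361), giving e = 3.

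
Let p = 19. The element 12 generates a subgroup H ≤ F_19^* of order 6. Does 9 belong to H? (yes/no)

no

9 ∈ ⟨12⟩ iff 9^6 ≡ 1 (mod 19), since |⟨12⟩| = 6.
9^6 mod 19 = 11.
Since 11 ≠ 1, 9 does not lie in the subgroup.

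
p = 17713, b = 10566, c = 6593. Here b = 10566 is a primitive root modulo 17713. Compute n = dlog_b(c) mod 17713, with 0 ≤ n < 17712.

Baby-step giant-step with m = ceil(sqrt(17712)) = 134.
Baby table (10566^j mod 17713 for j=0..133):
  0:1  1:10566  2:13030  3:9544  4:1795  5:13060  6:7690  7:3009
  8:15972  9:8401  10:5123  11:16403  12:10106  13:6032  14:2738  15:4379
  16:2158  17:4797  18:8209  19:13446  20:12176  21:2097  22:15652  23:10464
  24:15791  25:8959  26:2522  27:7100  28:4045  29:15714  30:10175  31:8853
  32:16158  33:7534  34:2022  35:2574  36:7429  37:8511  38:16038  39:14950
  40:14879  41:8639  42:4585  43:55  44:14314  45:8130  46:11243  47:10160
  48:9780  49:15551  50:6078  51:10523  52:1517  53:16070  54:16515  55:6727
  56:12926  57:8886  58:10576  59:12412  60:15853  61:8670  62:13297  63:14299
  64:9057  65:10636  66:8704  67:568  68:14494  69:14719  70:814  71:9919
  72:14046  73:10522  74:8664  75:3040  76:6971  77:4932  78:17579  79:1196
  80:7567  81:14153  82:7452  83:3547  84:14607  85:4193  86:3025  87:7898
  88:4325  89:16123  90:9697  91:6510  92:5081  93:15456  94:11949  95:12583
  96:15913  97:4962  98:15725  99:2410  100:10479  101:14864  102:9566  103:3978
  104:16312  105:5102  106:7073  107:2171  108:451  109:469  110:13527  111:85
  112:12460  113:9344  114:14155  115:10871  116:11894  117:15982  118:7783  119:11432
  120:5565  121:10343  122:12641  123:8786  124:16756  125:2461  126:242  127:6300
  128:346  129:6958  130:9278  131:7606  132:1115  133:1945
Giant step factor: 10566^(-134) ≡ 8520 (mod 17713).
Scan 6593·8520^i mod 17713 for i = 0, 1, …:
  i=0: 6593   i=1: 4437   i=2: 3698   i=3: 13246
  i=4: 6397   i=5: 17252   i=6: 4566   i=7: 4572
  i=8: 2553   i=9: 17709     …   i=120: 7405
  i=121: 14607
Match at i=121, j=84: n = 121·134 + 84 = 16298.

16298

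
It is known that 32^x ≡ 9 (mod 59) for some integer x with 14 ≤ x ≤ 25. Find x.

20

Compute 32^14 mod 59 = 25, then multiply by 32 repeatedly:
  32^14=25  32^15=33  32^16=53  32^17=44  32^18=51
  32^19=39  32^20=9
Found 9 at exponent 20.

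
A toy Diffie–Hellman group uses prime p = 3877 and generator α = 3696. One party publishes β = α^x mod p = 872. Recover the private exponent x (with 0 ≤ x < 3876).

Baby-step giant-step with m = ceil(sqrt(3876)) = 63.
Baby table (3696^j mod 3877 for j=0..62):
  0:1  1:3696  2:1745  3:2069  4:1580  5:918  6:553  7:709
  8:3489  9:442  10:1415  11:3644  12:3403  13:500  14:2548  15:175
  16:3218  17:2969  18:1514  19:1233  20:1693  21:3727  22:11  23:1886
  24:3687  25:3374  26:1872  27:2344  28:2206  29:45  30:3486  31:985
  32:57  33:1314  34:2540  35:1623  36:889  37:1925  38:505  39:1643
  40:1146  41:1932  42:3115  43:2227  44:121  45:1361  46:1787  47:2221
  48:1207  49:2522  50:1004  51:495  52:3453  53:3081  54:627  55:2823
  56:801  57:2345  58:2025  59:1790  60:1678  61:2565  62:975
Giant step factor: 3696^(-63) ≡ 488 (mod 3877).
Scan 872·488^i mod 3877 for i = 0, 1, …:
  i=0: 872   i=1: 2943   i=2: 1694   i=3: 871
  i=4: 2455   i=5: 47   i=6: 3551   i=7: 3746
  i=8: 1981   i=9: 1355     …   i=39: 609
  i=40: 2540
Match at i=40, j=34: x = 40·63 + 34 = 2554.

2554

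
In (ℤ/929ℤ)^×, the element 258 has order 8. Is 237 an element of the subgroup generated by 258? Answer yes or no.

237 ∈ ⟨258⟩ iff 237^8 ≡ 1 (mod 929), since |⟨258⟩| = 8.
237^8 mod 929 = 511.
Since 511 ≠ 1, 237 does not lie in the subgroup.

no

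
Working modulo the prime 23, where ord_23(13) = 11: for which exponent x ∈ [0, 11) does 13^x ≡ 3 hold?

Successive powers of 13 modulo 23:
  13^0=1  13^1=13  13^2=8  13^3=12  13^4=18  13^5=4
  13^6=6  13^7=9  13^8=2  13^9=3
So 13^9 ≡ 3 (mod 23), giving x = 9.

9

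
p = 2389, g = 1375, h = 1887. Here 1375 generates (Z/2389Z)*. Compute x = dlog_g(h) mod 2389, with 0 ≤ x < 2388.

1106

Baby-step giant-step with m = ceil(sqrt(2388)) = 49.
Baby table (1375^j mod 2389 for j=0..48):
  0:1  1:1375  2:926  3:2302  4:2214  5:664  6:402  7:891
  8:1957  9:861  10:1320  11:1749  12:1541  13:2221  14:733  15:2106
  16:282  17:732  18:731  19:1745  20:819  21:906  22:1081  23:417
  24:15  25:1513  26:1945  27:1084  28:2153  29:404  30:1252  31:1420
  32:687  33:970  34:688  35:2345  36:1614  37:2258  38:1439  39:533
  40:1841  41:1424  42:1409  43:2285  44:340  45:1645  46:1881  47:1477
  48:225
Giant step factor: 1375^(-49) ≡ 2387 (mod 2389).
Scan 1887·2387^i mod 2389 for i = 0, 1, …:
  i=0: 1887   i=1: 1004   i=2: 381   i=3: 1627
  i=4: 1524   i=5: 1730   i=6: 1318   i=7: 2142
  i=8: 494   i=9: 1401     …   i=21: 118
  i=22: 2153
Match at i=22, j=28: x = 22·49 + 28 = 1106.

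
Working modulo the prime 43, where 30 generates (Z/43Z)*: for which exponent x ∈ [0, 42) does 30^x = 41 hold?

Baby-step giant-step with m = ceil(sqrt(42)) = 7.
Baby table (30^j mod 43 for j=0..6):
  0:1  1:30  2:40  3:39  4:9  5:12  6:16
Giant step factor: 30^(-7) ≡ 37 (mod 43).
Scan 41·37^i mod 43 for i = 0, 1, …:
  i=0: 41   i=1: 12
Match at i=1, j=5: x = 1·7 + 5 = 12.

12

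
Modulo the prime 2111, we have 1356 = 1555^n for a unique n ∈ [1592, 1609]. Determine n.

Compute 1555^1592 mod 2111 = 1158, then multiply by 1555 repeatedly:
  1555^1592=1158  1555^1593=7  1555^1594=330  1555^1595=177  1555^1596=805
  1555^1597=2063  1555^1598=1356
Found 1356 at exponent 1598.

1598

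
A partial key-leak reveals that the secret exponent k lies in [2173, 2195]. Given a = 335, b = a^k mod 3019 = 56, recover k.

2190

Compute 335^2173 mod 3019 = 955, then multiply by 335 repeatedly:
  335^2173=955  335^2174=2930  335^2175=375  335^2176=1846  335^2177=2534
  335^2178=551  335^2179=426  335^2180=817  335^2181=1985  335^2182=795
  335^2183=653  335^2184=1387  335^2185=2738  335^2186=2473  335^2187=1249
  335^2188=1793  335^2189=2893  335^2190=56
Found 56 at exponent 2190.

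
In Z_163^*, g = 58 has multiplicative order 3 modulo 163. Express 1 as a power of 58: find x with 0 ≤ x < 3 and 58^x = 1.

0

Successive powers of 58 modulo 163:
  58^0=1
So 58^0 ≡ 1 (mod 163), giving x = 0.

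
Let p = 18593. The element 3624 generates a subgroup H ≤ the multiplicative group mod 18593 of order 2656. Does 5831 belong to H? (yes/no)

5831 ∈ ⟨3624⟩ iff 5831^2656 ≡ 1 (mod 18593), since |⟨3624⟩| = 2656.
5831^2656 mod 18593 = 1.
Since 1 = 1, 5831 lies in the subgroup.

yes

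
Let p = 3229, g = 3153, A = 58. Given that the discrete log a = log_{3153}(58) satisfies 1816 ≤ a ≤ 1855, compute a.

1818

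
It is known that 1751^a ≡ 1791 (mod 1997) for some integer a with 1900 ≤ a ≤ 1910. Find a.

Compute 1751^1900 mod 1997 = 1474, then multiply by 1751 repeatedly:
  1751^1900=1474  1751^1901=850  1751^1902=585  1751^1903=1871  1751^1904=1041
  1751^1905=1527  1751^1906=1791
Found 1791 at exponent 1906.

1906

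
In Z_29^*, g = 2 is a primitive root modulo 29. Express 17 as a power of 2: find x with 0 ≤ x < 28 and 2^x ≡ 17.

Successive powers of 2 modulo 29:
  2^0=1  2^1=2  2^2=4  2^3=8  2^4=16  2^5=3
  2^6=6  2^7=12  2^8=24  2^9=19  2^10=9  2^11=18
  2^12=7  2^13=14  2^14=28  2^15=27  2^16=25  2^17=21
  2^18=13  2^19=26  2^20=23  2^21=17
So 2^21 ≡ 17 (mod 29), giving x = 21.

21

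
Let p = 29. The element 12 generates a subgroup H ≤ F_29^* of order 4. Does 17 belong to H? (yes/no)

yes

⟨12⟩ has order 4; its elements mod 29 are {1, 12, 17, 28}.
17 is in this set.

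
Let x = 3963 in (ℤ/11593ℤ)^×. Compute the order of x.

The order of 3963 must divide p − 1 = 11592 = 2^3 · 3^2 · 7 · 23.
Divisors: 1, 2, 3, 4, 6, 7, 8, 9, 12, 14, 18, 21, 23, 24, 28, 36, 42, 46, 56, 63, 69, 72, 84, 92, 126, 138, 161, 168, 184, 207, 252, 276, 322, 414, 483, 504, 552, 644, 828, 966, 1288, 1449, 1656, 1932, 2898, 3864, 5796, 11592.
Check each in increasing order: 3963^1 ≡ 3963;  3963^2 ≡ 8447;  3963^3 ≡ 6470;  3963^4 ≡ 8487;  3963^6 ≡ 10170;  3963^7 ≡ 6442;  3963^8 ≡ 1860;  3963^9 ≡ 9625;  3963^12 ≡ 7747;  3963^14 ≡ 8017;  3963^18 ≡ 962;  3963^21 ≡ 10292;  3963^23 ≡ 617;  3963^24 ≡ 10641;  3963^28 ≡ 697;  3963^36 ≡ 9597;  3963^42 ≡ 23;  3963^46 ≡ 9713;  3963^56 ≡ 10496;  3963^63 ≡ 4856;  3963^69 ≡ 10933;  3963^72 ≡ 7617;  3963^84 ≡ 529;  3963^92 ≡ 10128;  3963^126 ≡ 574;  3963^138 ≡ 6659;  3963^161 ≡ 4681;  3963^168 ≡ 1609;  3963^184 ≡ 1520;  3963^207 ≡ 10400;  3963^252 ≡ 4872;  3963^276 ≡ 10649;  3963^322 ≡ 991;  3963^414 ≡ 8903;  3963^483 ≡ 1671;  3963^504 ≡ 5513;  3963^552 ≡ 10068;  3963^644 ≡ 8269;  3963^828 ≡ 2068;  3963^966 ≡ 9921;  3963^1288 ≡ 847;  3963^1449 ≡ 1.
Smallest exponent giving 1 is 1449.

1449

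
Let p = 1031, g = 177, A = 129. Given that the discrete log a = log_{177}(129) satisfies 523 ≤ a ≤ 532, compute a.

524

Compute 177^523 mod 1031 = 158, then multiply by 177 repeatedly:
  177^523=158  177^524=129
Found 129 at exponent 524.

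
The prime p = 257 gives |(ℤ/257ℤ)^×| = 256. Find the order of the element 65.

256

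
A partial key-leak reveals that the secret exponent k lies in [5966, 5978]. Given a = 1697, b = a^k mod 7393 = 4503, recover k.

5969

Compute 1697^5966 mod 7393 = 2247, then multiply by 1697 repeatedly:
  1697^5966=2247  1697^5967=5764  1697^5968=569  1697^5969=4503
Found 4503 at exponent 5969.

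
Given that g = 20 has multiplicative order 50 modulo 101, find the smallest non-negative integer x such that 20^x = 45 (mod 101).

37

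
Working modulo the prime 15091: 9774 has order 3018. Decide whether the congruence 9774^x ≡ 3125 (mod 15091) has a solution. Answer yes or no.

3125 ∈ ⟨9774⟩ iff 3125^3018 ≡ 1 (mod 15091), since |⟨9774⟩| = 3018.
3125^3018 mod 15091 = 1.
Since 1 = 1, 3125 lies in the subgroup.

yes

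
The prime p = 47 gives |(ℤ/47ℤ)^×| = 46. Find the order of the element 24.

23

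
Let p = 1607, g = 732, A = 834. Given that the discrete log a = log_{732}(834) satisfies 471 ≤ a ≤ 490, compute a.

473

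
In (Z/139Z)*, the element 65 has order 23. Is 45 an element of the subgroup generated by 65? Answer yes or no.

⟨65⟩ has order 23; its elements mod 139 are {1, 6, 34, 36, 44, 45, 52, 55, 57, 63, 64, 65, 77, 79, 80, 91, 100, 106, 112, 116, 125, 129, 131}.
45 is in this set.

yes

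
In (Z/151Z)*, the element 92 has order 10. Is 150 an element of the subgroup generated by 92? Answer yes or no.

150 ∈ ⟨92⟩ iff 150^10 ≡ 1 (mod 151), since |⟨92⟩| = 10.
150^10 mod 151 = 1.
Since 1 = 1, 150 lies in the subgroup.

yes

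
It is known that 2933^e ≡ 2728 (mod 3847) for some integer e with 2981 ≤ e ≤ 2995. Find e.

2990

Compute 2933^2981 mod 3847 = 107, then multiply by 2933 repeatedly:
  2933^2981=107  2933^2982=2224  2933^2983=2327  2933^2984=513  2933^2985=452
  2933^2986=2348  2933^2987=554  2933^2988=1448  2933^2989=3743  2933^2990=2728
Found 2728 at exponent 2990.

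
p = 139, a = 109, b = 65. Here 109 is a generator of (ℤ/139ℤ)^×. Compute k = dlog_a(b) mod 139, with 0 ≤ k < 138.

Baby-step giant-step with m = ceil(sqrt(138)) = 12.
Baby table (109^j mod 139 for j=0..11):
  0:1  1:109  2:66  3:105  4:47  5:119  6:44  7:70
  8:124  9:33  10:122  11:93
Giant step factor: 109^(-12) ≡ 125 (mod 139).
Scan 65·125^i mod 139 for i = 0, 1, …:
  i=0: 65   i=1: 63   i=2: 91   i=3: 116
  i=4: 44
Match at i=4, j=6: k = 4·12 + 6 = 54.

54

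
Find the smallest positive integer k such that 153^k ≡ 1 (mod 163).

162

The order of 153 must divide p − 1 = 162 = 2 · 3^4.
Divisors: 1, 2, 3, 6, 9, 18, 27, 54, 81, 162.
Check each in increasing order: 153^1 ≡ 153;  153^2 ≡ 100;  153^3 ≡ 141;  153^6 ≡ 158;  153^9 ≡ 110;  153^18 ≡ 38;  153^27 ≡ 105;  153^54 ≡ 104;  153^81 ≡ 162;  153^162 ≡ 1.
Smallest exponent giving 1 is 162.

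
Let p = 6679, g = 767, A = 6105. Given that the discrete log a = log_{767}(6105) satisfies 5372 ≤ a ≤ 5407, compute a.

Compute 767^5372 mod 6679 = 450, then multiply by 767 repeatedly:
  767^5372=450  767^5373=4521  767^5374=1206  767^5375=3300  767^5376=6438
  767^5377=2165  767^5378=4163  767^5379=459  767^5380=4745  767^5381=6039
  767^5382=3366  767^5383=3628  767^5384=4212  767^5385=4647  767^5386=4342
  767^5387=4172  767^5388=683  767^5389=2899  767^5390=6105
Found 6105 at exponent 5390.

5390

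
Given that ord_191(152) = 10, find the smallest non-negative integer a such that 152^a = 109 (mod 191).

Successive powers of 152 modulo 191:
  152^0=1  152^1=152  152^2=184  152^3=82  152^4=49  152^5=190
  152^6=39  152^7=7  152^8=109
So 152^8 ≡ 109 (mod 191), giving a = 8.

8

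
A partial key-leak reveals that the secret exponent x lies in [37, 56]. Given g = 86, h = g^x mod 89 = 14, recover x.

53

Compute 86^37 mod 89 = 7, then multiply by 86 repeatedly:
  86^37=7  86^38=68  86^39=63  86^40=78  86^41=33
  86^42=79  86^43=30  86^44=88  86^45=3  86^46=80
  86^47=27  86^48=8  86^49=65  86^50=72  86^51=51
  86^52=25  86^53=14
Found 14 at exponent 53.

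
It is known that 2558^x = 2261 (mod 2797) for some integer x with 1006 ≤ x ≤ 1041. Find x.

Compute 2558^1006 mod 2797 = 680, then multiply by 2558 repeatedly:
  2558^1006=680  2558^1007=2503  2558^1008=341  2558^1009=2411  2558^1010=2750
  2558^1011=45  2558^1012=433  2558^1013=2  2558^1014=2319  2558^1015=2362
  2558^1016=476  2558^1017=913  2558^1018=2756  2558^1019=1408  2558^1020=1925
  2558^1021=1430  2558^1022=2261
Found 2261 at exponent 1022.

1022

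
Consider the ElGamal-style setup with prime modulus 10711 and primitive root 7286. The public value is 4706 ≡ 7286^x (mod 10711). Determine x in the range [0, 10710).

10005

Baby-step giant-step with m = ceil(sqrt(10710)) = 104.
Baby table (7286^j mod 10711 for j=0..103):
  0:1  1:7286  2:2080  3:9526  4:9867  5:9441  6:1084  7:4017
  8:5410  9:780  10:6250  11:5039  12:7557  13:5762  14:5523  15:10062
  16:5648  17:10377  18:8584  19:1495  20:10194  21:3410  22:6451  23:2118
  24:7908  25:3219  26:7255  27:1145  28:9312  29:3758  30:3472  31:8321
  32:2546  33:9415  34:4446  35:3492  36:4087  37:1302  38:7137  39:8988
  40:10225  41:4345  42:6665  43:8227  44:3166  45:6693  46:8726  47:7851
  48:5646  49:6516  50:4424  51:3865  52:1171  53:5950  54:4283  55:4795
  56:7799  57:1659  58:5466  59:1778  60:4909  61:2945  62:3137  63:9619
  64:1961  65:10083  66:8700  67:502  68:5121  69:5193  70:4946  71:4752
  72:5120  73:8618  74:2866  75:5937  76:5964  77:9888  78:1782  79:1920
  80:554  81:9108  82:6243  83:7592  84:3708  85:3346  86:720  87:8241
  88:8771  89:3680  90:2847  91:6746  92:9288  93:270  94:7107  95:4628
  96:1380  97:7762  98:10563  99:3483  100:2779  101:4004  102:7091  103:5873
Giant step factor: 7286^(-104) ≡ 4597 (mod 10711).
Scan 4706·4597^i mod 10711 for i = 0, 1, …:
  i=0: 4706   i=1: 7973   i=2: 9550   i=3: 7672
  i=4: 7572   i=5: 8445   i=6: 5001   i=7: 3791
  i=8: 430   i=9: 5886     …   i=95: 1916
  i=96: 3410
Match at i=96, j=21: x = 96·104 + 21 = 10005.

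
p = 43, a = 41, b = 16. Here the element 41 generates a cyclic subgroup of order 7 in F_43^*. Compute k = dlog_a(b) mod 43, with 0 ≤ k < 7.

4

Successive powers of 41 modulo 43:
  41^0=1  41^1=41  41^2=4  41^3=35  41^4=16
So 41^4 ≡ 16 (mod 43), giving k = 4.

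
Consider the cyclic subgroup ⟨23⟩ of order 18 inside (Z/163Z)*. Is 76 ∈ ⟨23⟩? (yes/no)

⟨23⟩ has order 18; its elements mod 163 are {1, 23, 30, 38, 40, 53, 58, 59, 78, 85, 104, 105, 110, 123, 125, 133, 140, 162}.
76 is not in this set.

no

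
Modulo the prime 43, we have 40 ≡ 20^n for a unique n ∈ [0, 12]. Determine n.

4

Compute 20^0 mod 43 = 1, then multiply by 20 repeatedly:
  20^0=1  20^1=20  20^2=13  20^3=2  20^4=40
Found 40 at exponent 4.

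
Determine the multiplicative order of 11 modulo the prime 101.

100

The order of 11 must divide p − 1 = 100 = 2^2 · 5^2.
Divisors: 1, 2, 4, 5, 10, 20, 25, 50, 100.
Check each in increasing order: 11^1 ≡ 11;  11^2 ≡ 20;  11^4 ≡ 97;  11^5 ≡ 57;  11^10 ≡ 17;  11^20 ≡ 87;  11^25 ≡ 10;  11^50 ≡ 100;  11^100 ≡ 1.
Smallest exponent giving 1 is 100.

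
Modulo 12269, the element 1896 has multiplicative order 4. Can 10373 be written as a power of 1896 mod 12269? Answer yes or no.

yes

⟨1896⟩ has order 4; its elements mod 12269 are {1, 1896, 10373, 12268}.
10373 is in this set.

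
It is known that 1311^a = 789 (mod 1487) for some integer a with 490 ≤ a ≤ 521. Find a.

495

Compute 1311^490 mod 1487 = 1458, then multiply by 1311 repeatedly:
  1311^490=1458  1311^491=643  1311^492=1331  1311^493=690  1311^494=494
  1311^495=789
Found 789 at exponent 495.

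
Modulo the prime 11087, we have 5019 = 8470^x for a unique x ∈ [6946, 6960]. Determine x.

Compute 8470^6946 mod 11087 = 5789, then multiply by 8470 repeatedly:
  8470^6946=5789  8470^6947=6116  8470^6948=4056  8470^6949=6794  8470^6950=3650
  8470^6951=4944  8470^6952=81  8470^6953=9763  8470^6954=5764  8470^6955=5019
Found 5019 at exponent 6955.

6955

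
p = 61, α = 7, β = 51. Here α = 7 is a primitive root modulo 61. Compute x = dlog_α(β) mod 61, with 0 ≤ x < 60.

Successive powers of 7 modulo 61:
  7^0=1  7^1=7  7^2=49  7^3=38  7^4=22  7^5=32
  7^6=41  7^7=43  7^8=57  7^9=33  7^10=48  7^11=31
  7^12=34  7^13=55  7^14=19  7^15=11  7^16=16  7^17=51
So 7^17 ≡ 51 (mod 61), giving x = 17.

17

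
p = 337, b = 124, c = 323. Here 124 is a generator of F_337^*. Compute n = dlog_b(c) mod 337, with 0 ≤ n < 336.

94

Baby-step giant-step with m = ceil(sqrt(336)) = 19.
Baby table (124^j mod 337 for j=0..18):
  0:1  1:124  2:211  3:215  4:37  5:207  6:56  7:204
  8:21  9:245  10:50  11:134  12:103  13:303  14:165  15:240
  16:104  17:90  18:39
Giant step factor: 124^(-19) ≡ 20 (mod 337).
Scan 323·20^i mod 337 for i = 0, 1, …:
  i=0: 323   i=1: 57   i=2: 129   i=3: 221
  i=4: 39
Match at i=4, j=18: n = 4·19 + 18 = 94.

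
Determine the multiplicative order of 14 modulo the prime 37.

The order of 14 must divide p − 1 = 36 = 2^2 · 3^2.
Divisors: 1, 2, 3, 4, 6, 9, 12, 18, 36.
Check each in increasing order: 14^1 ≡ 14;  14^2 ≡ 11;  14^3 ≡ 6;  14^4 ≡ 10;  14^6 ≡ 36;  14^9 ≡ 31;  14^12 ≡ 1.
Smallest exponent giving 1 is 12.

12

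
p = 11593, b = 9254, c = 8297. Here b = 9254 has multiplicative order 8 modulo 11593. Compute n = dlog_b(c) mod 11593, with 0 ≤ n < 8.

Successive powers of 9254 modulo 11593:
  9254^0=1  9254^1=9254  9254^2=10618  9254^3=8297
So 9254^3 ≡ 8297 (mod 11593), giving n = 3.

3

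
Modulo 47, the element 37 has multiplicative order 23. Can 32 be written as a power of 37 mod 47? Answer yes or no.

32 ∈ ⟨37⟩ iff 32^23 ≡ 1 (mod 47), since |⟨37⟩| = 23.
32^23 mod 47 = 1.
Since 1 = 1, 32 lies in the subgroup.

yes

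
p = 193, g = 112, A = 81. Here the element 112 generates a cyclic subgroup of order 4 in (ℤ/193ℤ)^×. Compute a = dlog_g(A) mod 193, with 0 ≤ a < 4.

3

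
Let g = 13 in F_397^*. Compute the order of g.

396

The order of 13 must divide p − 1 = 396 = 2^2 · 3^2 · 11.
Divisors: 1, 2, 3, 4, 6, 9, 11, 12, 18, 22, 33, 36, 44, 66, 99, 132, 198, 396.
Check each in increasing order: 13^1 ≡ 13;  13^2 ≡ 169;  13^3 ≡ 212;  13^4 ≡ 374;  13^6 ≡ 83;  13^9 ≡ 128;  13^11 ≡ 194;  13^12 ≡ 140;  13^18 ≡ 107;  13^22 ≡ 318;  13^33 ≡ 157;  13^36 ≡ 333;  13^44 ≡ 286;  13^66 ≡ 35;  13^99 ≡ 334;  13^132 ≡ 34;  13^198 ≡ 396;  13^396 ≡ 1.
Smallest exponent giving 1 is 396.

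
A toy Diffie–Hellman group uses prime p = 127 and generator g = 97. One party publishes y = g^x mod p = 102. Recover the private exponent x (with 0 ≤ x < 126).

57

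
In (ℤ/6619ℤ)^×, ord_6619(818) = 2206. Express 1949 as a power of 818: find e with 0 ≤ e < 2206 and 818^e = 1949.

Baby-step giant-step with m = ceil(sqrt(2206)) = 47.
Baby table (818^j mod 6619 for j=0..46):
  0:1  1:818  2:605  3:5084  4:1980  5:4604  6:6480  7:5440
  8:1952  9:1557  10:2778  11:2087  12:6083  13:5025  14:51  15:2004
  16:4379  17:1143  18:1695  19:3139  20:6149  21:6061  22:267  23:6598
  24:2679  25:533  26:5759  27:4753  28:2601  29:2919  30:4902  31:5341
  32:398  33:1233  34:2506  35:4637  36:379  37:5548  38:4249  39:707
  40:2473  41:4119  42:271  43:3251  44:5099  45:1012  46:441
Giant step factor: 818^(-47) ≡ 2648 (mod 6619).
Scan 1949·2648^i mod 6619 for i = 0, 1, …:
  i=0: 1949   i=1: 4751   i=2: 4548   i=3: 3143
  i=4: 2581   i=5: 3680   i=6: 1472   i=7: 5884
  i=8: 6325   i=9: 2530   i=10: 1012
Match at i=10, j=45: e = 10·47 + 45 = 515.

515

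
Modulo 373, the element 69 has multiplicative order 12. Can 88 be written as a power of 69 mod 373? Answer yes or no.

yes

⟨69⟩ has order 12; its elements mod 373 are {1, 69, 88, 89, 104, 173, 200, 269, 284, 285, 304, 372}.
88 is in this set.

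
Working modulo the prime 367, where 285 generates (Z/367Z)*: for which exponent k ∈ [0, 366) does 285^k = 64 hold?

Baby-step giant-step with m = ceil(sqrt(366)) = 20.
Baby table (285^j mod 367 for j=0..19):
  0:1  1:285  2:118  3:233  4:345  5:336  6:340  7:12
  8:117  9:315  10:227  11:103  12:362  13:43  14:144  15:303
  16:110  17:155  18:135  19:307
Giant step factor: 285^(-20) ≡ 234 (mod 367).
Scan 64·234^i mod 367 for i = 0, 1, …:
  i=0: 64   i=1: 296   i=2: 268   i=3: 322
  i=4: 113   i=5: 18   i=6: 175   i=7: 213
  i=8: 297   i=9: 135
Match at i=9, j=18: k = 9·20 + 18 = 198.

198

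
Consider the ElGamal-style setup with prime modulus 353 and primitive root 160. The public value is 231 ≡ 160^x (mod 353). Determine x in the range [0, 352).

Baby-step giant-step with m = ceil(sqrt(352)) = 19.
Baby table (160^j mod 353 for j=0..18):
  0:1  1:160  2:184  3:141  4:321  5:175  6:113  7:77
  8:318  9:48  10:267  11:7  12:61  13:229  14:281  15:129
  16:166  17:85  18:186
Giant step factor: 160^(-19) ≡ 219 (mod 353).
Scan 231·219^i mod 353 for i = 0, 1, …:
  i=0: 231   i=1: 110   i=2: 86   i=3: 125
  i=4: 194   i=5: 126   i=6: 60   i=7: 79
  i=8: 4   i=9: 170   i=10: 165   i=11: 129
Match at i=11, j=15: x = 11·19 + 15 = 224.

224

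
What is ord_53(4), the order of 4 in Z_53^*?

26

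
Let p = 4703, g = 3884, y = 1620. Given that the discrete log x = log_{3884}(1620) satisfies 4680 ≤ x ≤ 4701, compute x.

4685

Compute 3884^4680 mod 4703 = 2284, then multiply by 3884 repeatedly:
  3884^4680=2284  3884^4681=1198  3884^4682=1765  3884^4683=2989  3884^4684=2272
  3884^4685=1620
Found 1620 at exponent 4685.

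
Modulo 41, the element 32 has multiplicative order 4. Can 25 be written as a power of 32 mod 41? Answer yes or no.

no

25 ∈ ⟨32⟩ iff 25^4 ≡ 1 (mod 41), since |⟨32⟩| = 4.
25^4 mod 41 = 18.
Since 18 ≠ 1, 25 does not lie in the subgroup.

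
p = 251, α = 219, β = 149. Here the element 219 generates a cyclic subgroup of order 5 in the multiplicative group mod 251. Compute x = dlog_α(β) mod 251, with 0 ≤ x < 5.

4

Successive powers of 219 modulo 251:
  219^0=1  219^1=219  219^2=20  219^3=113  219^4=149
So 219^4 ≡ 149 (mod 251), giving x = 4.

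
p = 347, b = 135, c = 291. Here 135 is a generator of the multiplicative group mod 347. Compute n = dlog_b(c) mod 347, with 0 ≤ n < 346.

197

Baby-step giant-step with m = ceil(sqrt(346)) = 19.
Baby table (135^j mod 347 for j=0..18):
  0:1  1:135  2:181  3:145  4:143  5:220  6:205  7:262
  8:323  9:230  10:167  11:337  12:38  13:272  14:285  15:305
  16:229  17:32  18:156
Giant step factor: 135^(-19) ≡ 227 (mod 347).
Scan 291·227^i mod 347 for i = 0, 1, …:
  i=0: 291   i=1: 127   i=2: 28   i=3: 110
  i=4: 333   i=5: 292   i=6: 7   i=7: 201
  i=8: 170   i=9: 73   i=10: 262
Match at i=10, j=7: n = 10·19 + 7 = 197.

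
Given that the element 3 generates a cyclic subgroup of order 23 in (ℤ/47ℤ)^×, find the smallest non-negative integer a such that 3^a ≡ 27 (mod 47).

Successive powers of 3 modulo 47:
  3^0=1  3^1=3  3^2=9  3^3=27
So 3^3 ≡ 27 (mod 47), giving a = 3.

3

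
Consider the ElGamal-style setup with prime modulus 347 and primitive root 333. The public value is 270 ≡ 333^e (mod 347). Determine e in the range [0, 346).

302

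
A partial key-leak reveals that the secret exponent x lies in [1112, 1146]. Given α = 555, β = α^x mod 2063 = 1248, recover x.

1136

Compute 555^1112 mod 2063 = 903, then multiply by 555 repeatedly:
  555^1112=903  555^1113=1919  555^1114=537  555^1115=963  555^1116=148
  555^1117=1683  555^1118=1589  555^1119=994  555^1120=849  555^1121=831
  555^1122=1156  555^1123=2050  555^1124=1037  555^1125=2021  555^1126=1446
  555^1127=23  555^1128=387  555^1129=233  555^1130=1409  555^1131=118
  555^1132=1537  555^1133=1016  555^1134=681  555^1135=426  555^1136=1248
Found 1248 at exponent 1136.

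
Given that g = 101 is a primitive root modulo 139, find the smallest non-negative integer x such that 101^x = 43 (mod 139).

23

Successive powers of 101 modulo 139:
  101^0=1  101^1=101  101^2=54  101^3=33  101^4=136  101^5=114
  101^6=116  101^7=40  101^8=9  101^9=75  101^10=69  101^11=19
  101^12=112  101^13=53  101^14=71  101^15=82  101^16=81  101^17=119
  101^18=65  101^19=32  101^20=35  101^21=60  101^22=83  101^23=43
So 101^23 ≡ 43 (mod 139), giving x = 23.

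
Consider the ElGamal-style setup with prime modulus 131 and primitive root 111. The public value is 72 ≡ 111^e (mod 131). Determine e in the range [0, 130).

129

Baby-step giant-step with m = ceil(sqrt(130)) = 12.
Baby table (111^j mod 131 for j=0..11):
  0:1  1:111  2:7  3:122  4:49  5:68  6:81  7:83
  8:43  9:57  10:39  11:6
Giant step factor: 111^(-12) ≡ 12 (mod 131).
Scan 72·12^i mod 131 for i = 0, 1, …:
  i=0: 72   i=1: 78   i=2: 19   i=3: 97
  i=4: 116   i=5: 82   i=6: 67   i=7: 18
  i=8: 85   i=9: 103   i=10: 57
Match at i=10, j=9: e = 10·12 + 9 = 129.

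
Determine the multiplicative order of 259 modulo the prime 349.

348

The order of 259 must divide p − 1 = 348 = 2^2 · 3 · 29.
Divisors: 1, 2, 3, 4, 6, 12, 29, 58, 87, 116, 174, 348.
Check each in increasing order: 259^1 ≡ 259;  259^2 ≡ 73;  259^3 ≡ 61;  259^4 ≡ 94;  259^6 ≡ 231;  259^12 ≡ 313;  259^29 ≡ 24;  259^58 ≡ 227;  259^87 ≡ 213;  259^116 ≡ 226;  259^174 ≡ 348;  259^348 ≡ 1.
Smallest exponent giving 1 is 348.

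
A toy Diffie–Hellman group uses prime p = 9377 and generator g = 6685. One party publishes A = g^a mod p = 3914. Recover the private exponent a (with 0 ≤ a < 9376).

2871

Baby-step giant-step with m = ceil(sqrt(9376)) = 97.
Baby table (6685^j mod 9377 for j=0..96):
  0:1  1:6685  2:7820  3:9302  4:4983  5:4251  6:5625  7:1355
  8:9370  9:90  10:1522  11:525  12:2627  13:7751  14:7510  15:9269
  16:49  17:8747  18:8100  19:5702  20:365  21:2005  22:3692  23:756
  24:9034  25:4410  26:8939  27:6971  28:6822  29:4719  30:2287  31:4085
  32:2401  33:6638  34:3066  35:7465  36:8508  37:4475  38:2745  39:8913
  40:1947  41:419  42:6669  43:4007  44:6083  45:6183  46:8916  47:3248
  48:5125  49:6444  50:202  51:82  52:4304  53:3604  54:3227  55:5395
  56:1633  57:1777  58:7963  59:8803  60:7380  61:2903  62:5542  63:9120
  64:7323  65:6315  66:521  67:4018  68:4602  69:7810  70:8091  71:1799
  72:5001  73:2680  74:5730  75:5  76:5294  77:1592  78:9002  79:6161
  80:2501  81:9371  82:6775  83:9342  84:450  85:7610  86:2625  87:3758
  88:1247  89:42  90:8837  91:245  92:6227  93:2992  94:379  95:1825
  96:648
Giant step factor: 6685^(-97) ≡ 8771 (mod 9377).
Scan 3914·8771^i mod 9377 for i = 0, 1, …:
  i=0: 3914   i=1: 497   i=2: 8259   i=3: 2364
  i=4: 2097   i=5: 4490   i=6: 7767   i=7: 452
  i=8: 7398   i=9: 8395     …   i=28: 3128
  i=29: 7963
Match at i=29, j=58: a = 29·97 + 58 = 2871.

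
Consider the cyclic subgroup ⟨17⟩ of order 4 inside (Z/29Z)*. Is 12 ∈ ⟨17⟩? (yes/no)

yes

12 ∈ ⟨17⟩ iff 12^4 ≡ 1 (mod 29), since |⟨17⟩| = 4.
12^4 mod 29 = 1.
Since 1 = 1, 12 lies in the subgroup.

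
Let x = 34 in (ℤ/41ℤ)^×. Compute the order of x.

40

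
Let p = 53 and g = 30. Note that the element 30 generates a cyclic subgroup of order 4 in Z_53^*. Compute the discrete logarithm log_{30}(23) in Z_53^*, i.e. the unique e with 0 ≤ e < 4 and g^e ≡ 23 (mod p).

3

Successive powers of 30 modulo 53:
  30^0=1  30^1=30  30^2=52  30^3=23
So 30^3 ≡ 23 (mod 53), giving e = 3.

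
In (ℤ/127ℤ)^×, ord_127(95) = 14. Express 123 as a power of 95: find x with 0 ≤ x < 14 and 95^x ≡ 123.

13

Successive powers of 95 modulo 127:
  95^0=1  95^1=95  95^2=8  95^3=125  95^4=64  95^5=111
  95^6=4  95^7=126  95^8=32  95^9=119  95^10=2  95^11=63
  95^12=16  95^13=123
So 95^13 ≡ 123 (mod 127), giving x = 13.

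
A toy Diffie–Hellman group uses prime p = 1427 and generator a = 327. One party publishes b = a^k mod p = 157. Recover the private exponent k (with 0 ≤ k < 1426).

462

Baby-step giant-step with m = ceil(sqrt(1426)) = 38.
Baby table (327^j mod 1427 for j=0..37):
  0:1  1:327  2:1331  3:2  4:654  5:1235  6:4  7:1308
  8:1043  9:8  10:1189  11:659  12:16  13:951  14:1318  15:32
  16:475  17:1209  18:64  19:950  20:991  21:128  22:473  23:555
  24:256  25:946  26:1110  27:512  28:465  29:793  30:1024  31:930
  32:159  33:621  34:433  35:318  36:1242  37:866
Giant step factor: 327^(-38) ≡ 1160 (mod 1427).
Scan 157·1160^i mod 1427 for i = 0, 1, …:
  i=0: 157   i=1: 891   i=2: 412   i=3: 1302
  i=4: 554   i=5: 490   i=6: 454   i=7: 77
  i=8: 846   i=9: 1011   i=10: 1193   i=11: 1117
  i=12: 4
Match at i=12, j=6: k = 12·38 + 6 = 462.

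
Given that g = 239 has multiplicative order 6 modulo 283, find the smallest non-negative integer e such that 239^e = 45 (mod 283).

5

Successive powers of 239 modulo 283:
  239^0=1  239^1=239  239^2=238  239^3=282  239^4=44  239^5=45
So 239^5 ≡ 45 (mod 283), giving e = 5.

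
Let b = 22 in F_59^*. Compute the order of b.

29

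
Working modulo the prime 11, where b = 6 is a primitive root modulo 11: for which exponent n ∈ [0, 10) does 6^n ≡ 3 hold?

2

Successive powers of 6 modulo 11:
  6^0=1  6^1=6  6^2=3
So 6^2 ≡ 3 (mod 11), giving n = 2.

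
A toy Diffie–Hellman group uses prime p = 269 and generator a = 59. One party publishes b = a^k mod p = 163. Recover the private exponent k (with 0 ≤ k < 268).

Baby-step giant-step with m = ceil(sqrt(268)) = 17.
Baby table (59^j mod 269 for j=0..16):
  0:1  1:59  2:253  3:132  4:256  5:40  6:208  7:167
  8:169  9:18  10:255  11:250  12:224  13:35  14:182  15:247
  16:47
Giant step factor: 59^(-17) ≡ 94 (mod 269).
Scan 163·94^i mod 269 for i = 0, 1, …:
  i=0: 163   i=1: 258   i=2: 42   i=3: 182
Match at i=3, j=14: k = 3·17 + 14 = 65.

65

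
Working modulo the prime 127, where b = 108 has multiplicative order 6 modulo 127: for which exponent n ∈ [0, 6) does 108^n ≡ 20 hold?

Successive powers of 108 modulo 127:
  108^0=1  108^1=108  108^2=107  108^3=126  108^4=19  108^5=20
So 108^5 ≡ 20 (mod 127), giving n = 5.

5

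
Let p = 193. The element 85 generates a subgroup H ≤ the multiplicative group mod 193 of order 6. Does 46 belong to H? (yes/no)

no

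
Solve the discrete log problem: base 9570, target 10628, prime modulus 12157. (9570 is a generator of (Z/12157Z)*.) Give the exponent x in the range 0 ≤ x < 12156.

Baby-step giant-step with m = ceil(sqrt(12156)) = 111.
Baby table (9570^j mod 12157 for j=0..110):
  0:1  1:9570  2:6219  3:7315  4:4544  5:491  6:6268  7:2122
  8:5350  9:6373  10:10098  11:1867  12:8557  13:938  14:4794  15:10219
  16:4922  17:7322  18:10749  19:7553  20:8845  21:9616  22:8787  23:1621
  24:638  25:2846  26:4540  27:10839  28:5706  29:9333  30:11488  31:4409
  32:9340  33:5536  34:11471  35:11917  36:873  37:2751  38:7165  39:3570
  40:3730  41:3148  42:1314  43:4642  44:2262  45:7880  46:1729  47:853
  48:5863  49:4355  50:3154  51:10106  52:5485  53:9681  54:10830  55:4675
  56:1990  57:6438  58:12141  59:4921  60:9909  61:4530  62:238  63:4301
  64:9125  65:2519  66:11656  67:7445  68:8630  69:6599  70:8972  71:9306
  72:8395  73:6694  74:6347  75:4418  76:10371  77:722  78:4364  79:4185
  80:5292  81:10535  82:1949  83:3092  84:302  85:8931  86:5960  87:8713
  88:10704  89:2398  90:8601  91:8680  92:10976  93:3840  94:10346  95:4612
  96:6930  97:3665  98:1105  99:10417  100:3290  101:10827  102:279  103:7647
  104:8807  105:10666  106:3448  107:3262  108:10321  109:8502  110:9496
Giant step factor: 9570^(-111) ≡ 5748 (mod 12157).
Scan 10628·5748^i mod 12157 for i = 0, 1, …:
  i=0: 10628   i=1: 819   i=2: 2853   i=3: 11408
  i=4: 10483   i=5: 6192   i=6: 8077   i=7: 11170
  i=8: 4043   i=9: 7137     …   i=69: 8061
  i=70: 4301
Match at i=70, j=63: x = 70·111 + 63 = 7833.

7833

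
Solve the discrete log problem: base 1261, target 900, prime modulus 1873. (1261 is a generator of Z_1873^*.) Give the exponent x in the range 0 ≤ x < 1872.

490

Baby-step giant-step with m = ceil(sqrt(1872)) = 44.
Baby table (1261^j mod 1873 for j=0..43):
  0:1  1:1261  2:1817  3:558  4:1263  5:593  6:446  7:506
  8:1246  9:1632  10:1398  11:385  12:378  13:916  14:1308  15:1148
  16:1672  17:1267  18:18  19:222  20:865  21:679  22:258  23:1309
  24:536  25:1616  26:1825  27:1281  28:815  29:1311  30:1185  31:1504
  32:1068  33:61  34:128  35:330  36:324  37:250  38:586  39:984
  40:898  41:1086  42:283  43:993
Giant step factor: 1261^(-44) ≡ 1563 (mod 1873).
Scan 900·1563^i mod 1873 for i = 0, 1, …:
  i=0: 900   i=1: 77   i=2: 479   i=3: 1350
  i=4: 1052   i=5: 1655   i=6: 152   i=7: 1578
  i=8: 1546   i=9: 228   i=10: 494   i=11: 446
Match at i=11, j=6: x = 11·44 + 6 = 490.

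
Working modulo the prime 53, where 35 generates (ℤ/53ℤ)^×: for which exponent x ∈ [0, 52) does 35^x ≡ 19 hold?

Baby-step giant-step with m = ceil(sqrt(52)) = 8.
Baby table (35^j mod 53 for j=0..7):
  0:1  1:35  2:6  3:51  4:36  5:41  6:4  7:34
Giant step factor: 35^(-8) ≡ 42 (mod 53).
Scan 19·42^i mod 53 for i = 0, 1, …:
  i=0: 19   i=1: 3   i=2: 20   i=3: 45
  i=4: 35
Match at i=4, j=1: x = 4·8 + 1 = 33.

33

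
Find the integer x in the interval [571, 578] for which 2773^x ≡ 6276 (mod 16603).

575

Compute 2773^571 mod 16603 = 1967, then multiply by 2773 repeatedly:
  2773^571=1967  2773^572=8707  2773^573=3749  2773^574=2499  2773^575=6276
Found 6276 at exponent 575.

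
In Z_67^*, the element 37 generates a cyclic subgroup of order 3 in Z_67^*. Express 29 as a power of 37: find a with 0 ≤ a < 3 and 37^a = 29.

2

Successive powers of 37 modulo 67:
  37^0=1  37^1=37  37^2=29
So 37^2 ≡ 29 (mod 67), giving a = 2.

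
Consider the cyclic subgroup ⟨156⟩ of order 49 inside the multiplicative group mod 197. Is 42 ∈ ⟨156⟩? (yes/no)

42 ∈ ⟨156⟩ iff 42^49 ≡ 1 (mod 197), since |⟨156⟩| = 49.
42^49 mod 197 = 1.
Since 1 = 1, 42 lies in the subgroup.

yes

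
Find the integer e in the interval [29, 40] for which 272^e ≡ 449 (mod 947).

Compute 272^29 mod 947 = 804, then multiply by 272 repeatedly:
  272^29=804  272^30=878  272^31=172  272^32=381  272^33=409
  272^34=449
Found 449 at exponent 34.

34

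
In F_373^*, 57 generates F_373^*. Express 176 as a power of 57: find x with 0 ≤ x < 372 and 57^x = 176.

321

Baby-step giant-step with m = ceil(sqrt(372)) = 20.
Baby table (57^j mod 373 for j=0..19):
  0:1  1:57  2:265  3:185  4:101  5:162  6:282  7:35
  8:130  9:323  10:134  11:178  12:75  13:172  14:106  15:74
  16:115  17:214  18:262  19:14
Giant step factor: 57^(-20) ≡ 165 (mod 373).
Scan 176·165^i mod 373 for i = 0, 1, …:
  i=0: 176   i=1: 319   i=2: 42   i=3: 216
  i=4: 205   i=5: 255   i=6: 299   i=7: 99
  i=8: 296   i=9: 350     …   i=15: 353
  i=16: 57
Match at i=16, j=1: x = 16·20 + 1 = 321.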